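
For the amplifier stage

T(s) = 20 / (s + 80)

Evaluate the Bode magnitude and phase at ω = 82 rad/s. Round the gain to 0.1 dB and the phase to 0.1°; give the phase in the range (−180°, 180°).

-15.2 dB, -45.7°

Substitute s = j82:
Numerator: 20 = 20 + j0
Denominator: (j82) + 80 = 80 + j82
|N| = √(20² + 0²) ≈ 20, ∠N ≈ 0.00°
|D| = √(80² + 82²) ≈ 114.56, ∠D ≈ 45.71°
|T| = 20 / 114.56 ≈ 0.17458
Gain = 20 log₁₀(0.17458) ≈ -15.16 dB
∠T = 0.00° − 45.71° = -45.71°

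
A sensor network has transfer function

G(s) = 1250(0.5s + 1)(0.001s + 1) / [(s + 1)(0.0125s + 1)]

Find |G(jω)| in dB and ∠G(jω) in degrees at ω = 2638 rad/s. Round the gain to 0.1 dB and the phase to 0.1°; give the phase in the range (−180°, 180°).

34.6 dB, -19.0°

At ω = 2638 rad/s:
zero (1 + j2638·0.5) = 1 + j1319 → |·| ≈ 1319, ∠ ≈ 89.96°
zero (1 + j2638·0.001) = 1 + j2.638 → |·| ≈ 2.8212, ∠ ≈ 69.24°
pole (1 + j2638·1) = 1 + j2638 → |·| ≈ 2638, ∠ ≈ 89.98°
pole (1 + j2638·0.0125) = 1 + j32.975 → |·| ≈ 32.99, ∠ ≈ 88.26°
|G| = 1250 · 1319 · 2.8212 / (2638 · 32.99) ≈ 53.448
Gain = 20 log₁₀(53.448) ≈ 34.56 dB
∠G = (89.96° + 69.24°) − (89.98° + 88.26°) = -19.04°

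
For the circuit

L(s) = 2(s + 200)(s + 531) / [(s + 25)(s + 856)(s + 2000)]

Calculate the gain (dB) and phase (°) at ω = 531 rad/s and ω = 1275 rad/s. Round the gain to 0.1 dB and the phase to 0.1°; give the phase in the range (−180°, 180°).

At s = jω = j531:
zero (s+200): 200 + j531 → |·| = √(200²+531²) = √321961 ≈ 567.42, ∠ = arctan(531/200) ≈ 69.36°
zero (s+531): 531 + j531 → |·| = √(531²+531²) = √563922 ≈ 750.95, ∠ = arctan(531/531) ≈ 45.00°
pole (s+25): 25 + j531 → |·| = √(25²+531²) = √282586 ≈ 531.59, ∠ = arctan(531/25) ≈ 87.30°
pole (s+856): 856 + j531 → |·| = √(856²+531²) = √1014697 ≈ 1007.3, ∠ = arctan(531/856) ≈ 31.81°
pole (s+2000): 2000 + j531 → |·| = √(2000²+531²) = √4281961 ≈ 2069.3, ∠ = arctan(531/2000) ≈ 14.87°
|L| = 2 · 4.261e+05 / 1.108e+09 ≈ 0.00076913
Gain = 20 log₁₀(0.00076913) ≈ -62.28 dB
∠L = 114.36° − 133.98° = -19.62°

At s = jω = j1275:
zero (s+200): 200 + j1275 → |·| = √(200²+1275²) = √1665625 ≈ 1290.6, ∠ = arctan(1275/200) ≈ 81.09°
zero (s+531): 531 + j1275 → |·| = √(531²+1275²) = √1907586 ≈ 1381.2, ∠ = arctan(1275/531) ≈ 67.39°
pole (s+25): 25 + j1275 → |·| = √(25²+1275²) = √1626250 ≈ 1275.2, ∠ = arctan(1275/25) ≈ 88.88°
pole (s+856): 856 + j1275 → |·| = √(856²+1275²) = √2358361 ≈ 1535.7, ∠ = arctan(1275/856) ≈ 56.12°
pole (s+2000): 2000 + j1275 → |·| = √(2000²+1275²) = √5625625 ≈ 2371.8, ∠ = arctan(1275/2000) ≈ 32.52°
|L| = 2 · 1.7826e+06 / 4.6448e+09 ≈ 0.00076757
Gain = 20 log₁₀(0.00076757) ≈ -62.30 dB
∠L = 148.48° − 177.52° = -29.04°

ω = 531: -62.3 dB, -19.6°; ω = 1275: -62.3 dB, -29.0°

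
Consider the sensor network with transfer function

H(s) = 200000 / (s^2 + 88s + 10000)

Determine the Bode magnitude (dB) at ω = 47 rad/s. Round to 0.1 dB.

At s = jω = j47:
quadratic: (j47)² + 88·j47 + 10000 = 7791 + j4136 → |·| ≈ 8820.8, ∠ ≈ 27.96°
|H| = 200000 / 8820.8 ≈ 22.674
Gain = 20 log₁₀(22.674) ≈ 27.11 dB

27.1 dB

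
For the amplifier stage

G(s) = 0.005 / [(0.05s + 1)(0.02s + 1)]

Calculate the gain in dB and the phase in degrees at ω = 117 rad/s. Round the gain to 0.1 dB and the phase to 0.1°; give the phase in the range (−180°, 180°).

At ω = 117 rad/s:
pole (1 + j117·0.05) = 1 + j5.85 → |·| ≈ 5.9349, ∠ ≈ 80.30°
pole (1 + j117·0.02) = 1 + j2.34 → |·| ≈ 2.5447, ∠ ≈ 66.86°
|G| = 0.005 · 1 / (5.9349 · 2.5447) ≈ 0.00033107
Gain = 20 log₁₀(0.00033107) ≈ -69.60 dB
∠G = (0°) − (80.30° + 66.86°) = -147.16°

-69.6 dB, -147.2°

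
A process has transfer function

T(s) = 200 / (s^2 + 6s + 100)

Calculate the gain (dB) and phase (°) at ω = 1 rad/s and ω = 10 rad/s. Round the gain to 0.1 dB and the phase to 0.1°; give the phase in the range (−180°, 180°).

At s = jω = j1:
quadratic: (j1)² + 6·j1 + 100 = 99 + j6 → |·| ≈ 99.182, ∠ ≈ 3.47°
|T| = 200 / 99.182 ≈ 2.0165
Gain = 20 log₁₀(2.0165) ≈ 6.09 dB
∠T = 0.00° − 3.47° = -3.47°

At s = jω = j10:
quadratic: (j10)² + 6·j10 + 100 = 0 + j60 → |·| ≈ 60, ∠ ≈ 90.00°
|T| = 200 / 60 ≈ 3.3333
Gain = 20 log₁₀(3.3333) ≈ 10.46 dB
∠T = 0.00° − 90.00° = -90.00°

ω = 1: 6.1 dB, -3.5°; ω = 10: 10.5 dB, -90.0°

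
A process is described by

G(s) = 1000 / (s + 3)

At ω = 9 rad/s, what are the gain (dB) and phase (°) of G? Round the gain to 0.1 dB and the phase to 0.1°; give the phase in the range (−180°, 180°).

40.5 dB, -71.6°

At s = jω = j9:
pole (s+3): 3 + j9 → |·| = √(3²+9²) = √90 ≈ 9.4868, ∠ = arctan(9/3) ≈ 71.57°
|G| = 1000 / 9.4868 ≈ 105.41
Gain = 20 log₁₀(105.41) ≈ 40.46 dB
∠G = 0.00° − 71.57° = -71.57°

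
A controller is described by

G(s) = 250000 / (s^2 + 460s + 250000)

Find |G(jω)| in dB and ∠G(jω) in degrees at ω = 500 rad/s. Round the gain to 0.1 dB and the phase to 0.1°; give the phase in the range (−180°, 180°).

At s = jω = j500:
quadratic: (j500)² + 460·j500 + 250000 = 0 + j230000 → |·| ≈ 2.3e+05, ∠ ≈ 90.00°
|G| = 250000 / 2.3e+05 ≈ 1.087
Gain = 20 log₁₀(1.087) ≈ 0.72 dB
∠G = 0.00° − 90.00° = -90.00°

0.7 dB, -90.0°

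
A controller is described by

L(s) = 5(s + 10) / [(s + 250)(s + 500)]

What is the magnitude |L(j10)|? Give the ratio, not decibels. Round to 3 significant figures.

0.000565

At s = jω = j10:
zero (s+10): 10 + j10 → |·| = √(10²+10²) = √200 ≈ 14.142, ∠ = arctan(10/10) ≈ 45.00°
pole (s+250): 250 + j10 → |·| = √(250²+10²) = √62600 ≈ 250.2, ∠ = arctan(10/250) ≈ 2.29°
pole (s+500): 500 + j10 → |·| = √(500²+10²) = √250100 ≈ 500.1, ∠ = arctan(10/500) ≈ 1.15°
|L| = 5 · 14.142 / 1.2513e+05 ≈ 0.00056509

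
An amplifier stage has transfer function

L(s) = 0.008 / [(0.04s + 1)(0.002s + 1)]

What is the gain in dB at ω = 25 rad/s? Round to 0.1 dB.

-45.0 dB

At ω = 25 rad/s:
pole (1 + j25·0.04) = 1 + j1 → |·| ≈ 1.4142, ∠ ≈ 45.00°
pole (1 + j25·0.002) = 1 + j0.05 → |·| ≈ 1.0012, ∠ ≈ 2.86°
|L| = 0.008 · 1 / (1.4142 · 1.0012) ≈ 0.0056501
Gain = 20 log₁₀(0.0056501) ≈ -44.96 dB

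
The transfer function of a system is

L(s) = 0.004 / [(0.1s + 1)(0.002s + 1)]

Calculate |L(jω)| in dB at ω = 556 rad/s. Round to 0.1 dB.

At ω = 556 rad/s:
pole (1 + j556·0.1) = 1 + j55.6 → |·| ≈ 55.609, ∠ ≈ 88.97°
pole (1 + j556·0.002) = 1 + j1.112 → |·| ≈ 1.4955, ∠ ≈ 48.04°
|L| = 0.004 · 1 / (55.609 · 1.4955) ≈ 4.8098e-05
Gain = 20 log₁₀(4.8098e-05) ≈ -86.36 dB

-86.4 dB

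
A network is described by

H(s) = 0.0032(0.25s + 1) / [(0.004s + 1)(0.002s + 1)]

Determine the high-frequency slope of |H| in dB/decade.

Each pole contributes −20 dB/decade at high frequency; each zero contributes +20 dB/decade.
Net: 1 zero(s) − 2 pole(s) → -20 dB/decade.

-20 dB/decade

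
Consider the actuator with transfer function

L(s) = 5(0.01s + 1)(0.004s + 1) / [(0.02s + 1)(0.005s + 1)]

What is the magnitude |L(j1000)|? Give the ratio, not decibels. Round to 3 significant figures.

At ω = 1000 rad/s:
zero (1 + j1000·0.01) = 1 + j10 → |·| ≈ 10.05, ∠ ≈ 84.29°
zero (1 + j1000·0.004) = 1 + j4 → |·| ≈ 4.1231, ∠ ≈ 75.96°
pole (1 + j1000·0.02) = 1 + j20 → |·| ≈ 20.025, ∠ ≈ 87.14°
pole (1 + j1000·0.005) = 1 + j5 → |·| ≈ 5.099, ∠ ≈ 78.69°
|L| = 5 · 10.05 · 4.1231 / (20.025 · 5.099) ≈ 2.0291

2.03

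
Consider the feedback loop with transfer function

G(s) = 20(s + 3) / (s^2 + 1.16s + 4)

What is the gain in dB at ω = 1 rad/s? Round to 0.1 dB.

25.9 dB

At s = jω = j1:
zero (s+3): 3 + j1 → |·| = √(3²+1²) = √10 ≈ 3.1623, ∠ = arctan(1/3) ≈ 18.43°
quadratic: (j1)² + 1.16·j1 + 4 = 3 + j1.16 → |·| ≈ 3.2165, ∠ ≈ 21.14°
|G| = 20 · 3.1623 / 3.2165 ≈ 19.663
Gain = 20 log₁₀(19.663) ≈ 25.87 dB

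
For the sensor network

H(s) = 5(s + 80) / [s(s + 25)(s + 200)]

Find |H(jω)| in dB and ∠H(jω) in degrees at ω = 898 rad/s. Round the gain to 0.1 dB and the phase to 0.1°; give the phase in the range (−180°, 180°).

At s = jω = j898:
zero (s+80): 80 + j898 → |·| = √(80²+898²) = √812804 ≈ 901.56, ∠ = arctan(898/80) ≈ 84.91°
pole (s+25): 25 + j898 → |·| = √(25²+898²) = √807029 ≈ 898.35, ∠ = arctan(898/25) ≈ 88.41°
pole (s+200): 200 + j898 → |·| = √(200²+898²) = √846404 ≈ 920, ∠ = arctan(898/200) ≈ 77.44°
pole at origin: |s| = 898, ∠ = 90.00° (in denominator)
|H| = 5 · 901.56 / 7.4218e+08 ≈ 6.0737e-06
Gain = 20 log₁₀(6.0737e-06) ≈ -104.33 dB
∠H = 84.91° − 255.85° = -170.94°

-104.3 dB, -170.9°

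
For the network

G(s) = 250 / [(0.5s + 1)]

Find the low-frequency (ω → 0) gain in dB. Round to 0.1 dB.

G(0) = 250 · 1 / 1 = 250
20 log₁₀(250) ≈ 47.96 dB

48.0 dB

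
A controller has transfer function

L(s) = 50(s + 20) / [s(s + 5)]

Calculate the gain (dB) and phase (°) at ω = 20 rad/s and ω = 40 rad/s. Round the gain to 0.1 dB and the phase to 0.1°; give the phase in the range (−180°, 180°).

At s = jω = j20:
zero (s+20): 20 + j20 → |·| = √(20²+20²) = √800 ≈ 28.284, ∠ = arctan(20/20) ≈ 45.00°
pole (s+5): 5 + j20 → |·| = √(5²+20²) = √425 ≈ 20.616, ∠ = arctan(20/5) ≈ 75.96°
pole at origin: |s| = 20, ∠ = 90.00° (in denominator)
|L| = 50 · 28.284 / 412.32 ≈ 3.4299
Gain = 20 log₁₀(3.4299) ≈ 10.71 dB
∠L = 45.00° − 165.96° = -120.96°

At s = jω = j40:
zero (s+20): 20 + j40 → |·| = √(20²+40²) = √2000 ≈ 44.721, ∠ = arctan(40/20) ≈ 63.43°
pole (s+5): 5 + j40 → |·| = √(5²+40²) = √1625 ≈ 40.311, ∠ = arctan(40/5) ≈ 82.87°
pole at origin: |s| = 40, ∠ = 90.00° (in denominator)
|L| = 50 · 44.721 / 1612.4 ≈ 1.3868
Gain = 20 log₁₀(1.3868) ≈ 2.84 dB
∠L = 63.43° − 172.87° = -109.44°

ω = 20: 10.7 dB, -121.0°; ω = 40: 2.8 dB, -109.4°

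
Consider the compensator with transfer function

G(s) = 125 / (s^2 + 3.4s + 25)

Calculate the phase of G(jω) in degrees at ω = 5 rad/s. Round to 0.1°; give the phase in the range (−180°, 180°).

At s = jω = j5:
quadratic: (j5)² + 3.4·j5 + 25 = 0 + j17 → |·| ≈ 17, ∠ ≈ 90.00°
∠G = 0.00° − 90.00° = -90.00°

-90.0°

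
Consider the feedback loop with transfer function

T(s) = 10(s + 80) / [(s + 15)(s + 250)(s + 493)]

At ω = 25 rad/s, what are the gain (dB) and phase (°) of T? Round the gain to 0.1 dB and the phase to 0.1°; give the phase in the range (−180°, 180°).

-72.7 dB, -50.3°

At s = jω = j25:
zero (s+80): 80 + j25 → |·| = √(80²+25²) = √7025 ≈ 83.815, ∠ = arctan(25/80) ≈ 17.35°
pole (s+15): 15 + j25 → |·| = √(15²+25²) = √850 ≈ 29.155, ∠ = arctan(25/15) ≈ 59.04°
pole (s+250): 250 + j25 → |·| = √(250²+25²) = √63125 ≈ 251.25, ∠ = arctan(25/250) ≈ 5.71°
pole (s+493): 493 + j25 → |·| = √(493²+25²) = √243674 ≈ 493.63, ∠ = arctan(25/493) ≈ 2.90°
|T| = 10 · 83.815 / 3.6159e+06 ≈ 0.0002318
Gain = 20 log₁₀(0.0002318) ≈ -72.70 dB
∠T = 17.35° − 67.65° = -50.30°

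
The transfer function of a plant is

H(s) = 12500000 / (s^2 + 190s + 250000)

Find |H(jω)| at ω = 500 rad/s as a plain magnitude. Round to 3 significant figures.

At s = jω = j500:
quadratic: (j500)² + 190·j500 + 250000 = 0 + j95000 → |·| ≈ 95000, ∠ ≈ 90.00°
|H| = 12500000 / 95000 ≈ 131.58

132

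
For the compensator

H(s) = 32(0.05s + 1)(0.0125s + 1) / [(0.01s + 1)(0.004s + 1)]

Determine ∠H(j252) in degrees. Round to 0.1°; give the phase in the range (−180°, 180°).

44.3°

At ω = 252 rad/s:
zero (1 + j252·0.05) = 1 + j12.6 → |·| ≈ 12.64, ∠ ≈ 85.46°
zero (1 + j252·0.0125) = 1 + j3.15 → |·| ≈ 3.3049, ∠ ≈ 72.39°
pole (1 + j252·0.01) = 1 + j2.52 → |·| ≈ 2.7112, ∠ ≈ 68.36°
pole (1 + j252·0.004) = 1 + j1.008 → |·| ≈ 1.4199, ∠ ≈ 45.23°
∠H = (85.46° + 72.39°) − (68.36° + 45.23°) = 44.26°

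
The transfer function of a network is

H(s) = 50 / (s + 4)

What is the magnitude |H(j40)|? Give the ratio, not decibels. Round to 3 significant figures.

At s = jω = j40:
pole (s+4): 4 + j40 → |·| = √(4²+40²) = √1616 ≈ 40.2, ∠ = arctan(40/4) ≈ 84.29°
|H| = 50 / 40.2 ≈ 1.2438

1.24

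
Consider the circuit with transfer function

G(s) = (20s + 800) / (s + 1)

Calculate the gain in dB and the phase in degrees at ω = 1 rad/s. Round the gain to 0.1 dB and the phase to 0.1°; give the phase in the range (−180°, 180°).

Substitute s = j1:
Numerator: 20(j1) + 800 = 800 + j20
Denominator: (j1) + 1 = 1 + j1
|N| = √(800² + 20²) ≈ 800.25, ∠N ≈ 1.43°
|D| = √(1² + 1²) ≈ 1.4142, ∠D ≈ 45.00°
|G| = 800.25 / 1.4142 ≈ 565.87
Gain = 20 log₁₀(565.87) ≈ 55.05 dB
∠G = 1.43° − 45.00° = -43.57°

55.1 dB, -43.6°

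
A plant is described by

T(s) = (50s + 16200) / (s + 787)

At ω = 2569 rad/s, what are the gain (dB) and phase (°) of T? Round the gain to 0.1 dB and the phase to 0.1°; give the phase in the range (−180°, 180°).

33.7 dB, 9.8°

Substitute s = j2569:
Numerator: 50(j2569) + 16200 = 16200 + j128450
Denominator: (j2569) + 787 = 787 + j2569
|N| = √(16200² + 128450²) ≈ 1.2947e+05, ∠N ≈ 82.81°
|D| = √(787² + 2569²) ≈ 2686.8, ∠D ≈ 72.97°
|T| = 1.2947e+05 / 2686.8 ≈ 48.187
Gain = 20 log₁₀(48.187) ≈ 33.66 dB
∠T = 82.81° − 72.97° = 9.84°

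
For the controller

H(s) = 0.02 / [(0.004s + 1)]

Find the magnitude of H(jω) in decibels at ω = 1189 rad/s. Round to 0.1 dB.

At ω = 1189 rad/s:
pole (1 + j1189·0.004) = 1 + j4.756 → |·| ≈ 4.86, ∠ ≈ 78.13°
|H| = 0.02 · 1 / (4.86) ≈ 0.0041152
Gain = 20 log₁₀(0.0041152) ≈ -47.71 dB

-47.7 dB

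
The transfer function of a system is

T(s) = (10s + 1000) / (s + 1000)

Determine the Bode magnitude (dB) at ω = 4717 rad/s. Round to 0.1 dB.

19.8 dB

Substitute s = j4717:
Numerator: 10(j4717) + 1000 = 1000 + j47170
Denominator: (j4717) + 1000 = 1000 + j4717
|N| = √(1000² + 47170²) ≈ 47181, ∠N ≈ 88.79°
|D| = √(1000² + 4717²) ≈ 4821.8, ∠D ≈ 78.03°
|T| = 47181 / 4821.8 ≈ 9.7849
Gain = 20 log₁₀(9.7849) ≈ 19.81 dB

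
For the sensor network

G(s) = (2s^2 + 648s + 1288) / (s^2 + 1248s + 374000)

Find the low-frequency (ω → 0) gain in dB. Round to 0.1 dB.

-49.3 dB

G(0) = 1288 / 374000 ≈ 0.0034439
20 log₁₀(0.0034439) ≈ -49.26 dB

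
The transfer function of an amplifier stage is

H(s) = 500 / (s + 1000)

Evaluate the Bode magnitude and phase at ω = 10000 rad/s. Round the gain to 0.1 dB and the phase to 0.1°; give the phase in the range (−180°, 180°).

-26.1 dB, -84.3°

At s = jω = j10000:
pole (s+1000): 1000 + j10000 → |·| = √(1000²+10000²) = √101000000 ≈ 10050, ∠ = arctan(10000/1000) ≈ 84.29°
|H| = 500 / 10050 ≈ 0.049751
Gain = 20 log₁₀(0.049751) ≈ -26.06 dB
∠H = 0.00° − 84.29° = -84.29°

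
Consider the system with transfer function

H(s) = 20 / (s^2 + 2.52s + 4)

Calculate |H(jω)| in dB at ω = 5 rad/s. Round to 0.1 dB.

At s = jω = j5:
quadratic: (j5)² + 2.52·j5 + 4 = -21 + j12.6 → |·| ≈ 24.49, ∠ ≈ 149.04°
|H| = 20 / 24.49 ≈ 0.81666
Gain = 20 log₁₀(0.81666) ≈ -1.76 dB

-1.8 dB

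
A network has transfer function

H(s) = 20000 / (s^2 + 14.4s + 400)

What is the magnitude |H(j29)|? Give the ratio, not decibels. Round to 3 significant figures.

At s = jω = j29:
quadratic: (j29)² + 14.4·j29 + 400 = -441 + j417.6 → |·| ≈ 607.35, ∠ ≈ 136.56°
|H| = 20000 / 607.35 ≈ 32.93

32.9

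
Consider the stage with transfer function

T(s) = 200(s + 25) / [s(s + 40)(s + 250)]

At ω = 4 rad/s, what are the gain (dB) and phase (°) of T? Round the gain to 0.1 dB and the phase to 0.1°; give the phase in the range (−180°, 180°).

-18.0 dB, -87.5°

At s = jω = j4:
zero (s+25): 25 + j4 → |·| = √(25²+4²) = √641 ≈ 25.318, ∠ = arctan(4/25) ≈ 9.09°
pole (s+40): 40 + j4 → |·| = √(40²+4²) = √1616 ≈ 40.2, ∠ = arctan(4/40) ≈ 5.71°
pole (s+250): 250 + j4 → |·| = √(250²+4²) = √62516 ≈ 250.03, ∠ = arctan(4/250) ≈ 0.92°
pole at origin: |s| = 4, ∠ = 90.00° (in denominator)
|T| = 200 · 25.318 / 40205 ≈ 0.12594
Gain = 20 log₁₀(0.12594) ≈ -18.00 dB
∠T = 9.09° − 96.63° = -87.54°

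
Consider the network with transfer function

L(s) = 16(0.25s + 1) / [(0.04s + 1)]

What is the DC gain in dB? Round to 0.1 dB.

24.1 dB

L(0) = 16 · 1 / 1 = 16
20 log₁₀(16) ≈ 24.08 dB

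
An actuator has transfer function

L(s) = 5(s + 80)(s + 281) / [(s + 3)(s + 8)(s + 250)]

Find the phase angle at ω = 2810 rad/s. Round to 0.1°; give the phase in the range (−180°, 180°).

At s = jω = j2810:
zero (s+80): 80 + j2810 → |·| = √(80²+2810²) = √7902500 ≈ 2811.1, ∠ = arctan(2810/80) ≈ 88.37°
zero (s+281): 281 + j2810 → |·| = √(281²+2810²) = √7975061 ≈ 2824, ∠ = arctan(2810/281) ≈ 84.29°
pole (s+3): 3 + j2810 → |·| = √(3²+2810²) = √7896109 ≈ 2810, ∠ = arctan(2810/3) ≈ 89.94°
pole (s+8): 8 + j2810 → |·| = √(8²+2810²) = √7896164 ≈ 2810, ∠ = arctan(2810/8) ≈ 89.84°
pole (s+250): 250 + j2810 → |·| = √(250²+2810²) = √7958600 ≈ 2821.1, ∠ = arctan(2810/250) ≈ 84.92°
∠L = 172.66° − 264.70° = -92.04°

-92.0°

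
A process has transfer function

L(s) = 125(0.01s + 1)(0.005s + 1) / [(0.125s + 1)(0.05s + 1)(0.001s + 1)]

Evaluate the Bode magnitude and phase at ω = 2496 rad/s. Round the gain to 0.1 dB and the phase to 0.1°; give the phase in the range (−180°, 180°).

At ω = 2496 rad/s:
zero (1 + j2496·0.01) = 1 + j24.96 → |·| ≈ 24.98, ∠ ≈ 87.71°
zero (1 + j2496·0.005) = 1 + j12.48 → |·| ≈ 12.52, ∠ ≈ 85.42°
pole (1 + j2496·0.125) = 1 + j312 → |·| ≈ 312, ∠ ≈ 89.82°
pole (1 + j2496·0.05) = 1 + j124.8 → |·| ≈ 124.8, ∠ ≈ 89.54°
pole (1 + j2496·0.001) = 1 + j2.496 → |·| ≈ 2.6889, ∠ ≈ 68.17°
|L| = 125 · 24.98 · 12.52 / (312 · 124.8 · 2.6889) ≈ 0.37339
Gain = 20 log₁₀(0.37339) ≈ -8.56 dB
∠L = (87.71° + 85.42°) − (89.82° + 89.54° + 68.17°) = -74.40°

-8.6 dB, -74.4°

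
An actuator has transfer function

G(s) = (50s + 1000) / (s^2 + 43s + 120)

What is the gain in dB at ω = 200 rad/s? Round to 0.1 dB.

Substitute s = j200:
Numerator: 50(j200) + 1000 = 1000 + j10000
Denominator: (j200)^2 + 43(j200) + 120 = -39880 + j8600
|N| = √(1000² + 10000²) ≈ 10050, ∠N ≈ 84.29°
|D| = √(39880² + 8600²) ≈ 40797, ∠D ≈ 167.83°
|G| = 10050 / 40797 ≈ 0.24634
Gain = 20 log₁₀(0.24634) ≈ -12.17 dB

-12.2 dB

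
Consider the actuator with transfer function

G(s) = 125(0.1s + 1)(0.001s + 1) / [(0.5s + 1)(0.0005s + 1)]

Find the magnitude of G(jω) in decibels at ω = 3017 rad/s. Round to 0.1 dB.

32.9 dB

At ω = 3017 rad/s:
zero (1 + j3017·0.1) = 1 + j301.7 → |·| ≈ 301.7, ∠ ≈ 89.81°
zero (1 + j3017·0.001) = 1 + j3.017 → |·| ≈ 3.1784, ∠ ≈ 71.66°
pole (1 + j3017·0.5) = 1 + j1508.5 → |·| ≈ 1508.5, ∠ ≈ 89.96°
pole (1 + j3017·0.0005) = 1 + j1.5085 → |·| ≈ 1.8099, ∠ ≈ 56.46°
|G| = 125 · 301.7 · 3.1784 / (1508.5 · 1.8099) ≈ 43.903
Gain = 20 log₁₀(43.903) ≈ 32.85 dB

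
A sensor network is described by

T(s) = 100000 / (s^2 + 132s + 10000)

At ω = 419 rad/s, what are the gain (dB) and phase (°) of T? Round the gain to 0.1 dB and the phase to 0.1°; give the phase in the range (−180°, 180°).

At s = jω = j419:
quadratic: (j419)² + 132·j419 + 10000 = -165561 + j55308 → |·| ≈ 1.7455e+05, ∠ ≈ 161.53°
|T| = 100000 / 1.7455e+05 ≈ 0.5729
Gain = 20 log₁₀(0.5729) ≈ -4.84 dB
∠T = 0.00° − 161.53° = -161.53°

-4.8 dB, -161.5°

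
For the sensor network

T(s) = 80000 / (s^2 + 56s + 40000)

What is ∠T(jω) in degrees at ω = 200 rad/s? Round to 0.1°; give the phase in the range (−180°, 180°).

-90.0°

At s = jω = j200:
quadratic: (j200)² + 56·j200 + 40000 = 0 + j11200 → |·| ≈ 11200, ∠ ≈ 90.00°
∠T = 0.00° − 90.00° = -90.00°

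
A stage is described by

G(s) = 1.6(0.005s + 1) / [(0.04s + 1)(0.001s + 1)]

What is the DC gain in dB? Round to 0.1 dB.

G(0) = 1.6 · 1 / 1 = 1.6
20 log₁₀(1.6) ≈ 4.08 dB

4.1 dB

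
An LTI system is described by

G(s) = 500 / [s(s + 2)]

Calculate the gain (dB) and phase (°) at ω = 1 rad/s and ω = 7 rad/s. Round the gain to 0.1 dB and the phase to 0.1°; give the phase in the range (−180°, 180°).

ω = 1: 47.0 dB, -116.6°; ω = 7: 19.8 dB, -164.1°

At s = jω = j1:
pole (s+2): 2 + j1 → |·| = √(2²+1²) = √5 ≈ 2.2361, ∠ = arctan(1/2) ≈ 26.57°
pole at origin: |s| = 1, ∠ = 90.00° (in denominator)
|G| = 500 / 2.2361 ≈ 223.6
Gain = 20 log₁₀(223.6) ≈ 46.99 dB
∠G = 0.00° − 116.57° = -116.57°

At s = jω = j7:
pole (s+2): 2 + j7 → |·| = √(2²+7²) = √53 ≈ 7.2801, ∠ = arctan(7/2) ≈ 74.05°
pole at origin: |s| = 7, ∠ = 90.00° (in denominator)
|G| = 500 / 50.961 ≈ 9.8114
Gain = 20 log₁₀(9.8114) ≈ 19.83 dB
∠G = 0.00° − 164.05° = -164.05°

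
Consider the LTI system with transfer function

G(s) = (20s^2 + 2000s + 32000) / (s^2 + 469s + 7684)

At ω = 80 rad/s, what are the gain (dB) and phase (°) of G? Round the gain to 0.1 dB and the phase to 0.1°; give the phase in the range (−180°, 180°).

Substitute s = j80:
Numerator: 20(j80)^2 + 2000(j80) + 32000 = -96000 + j160000
Denominator: (j80)^2 + 469(j80) + 7684 = 1284 + j37520
|N| = √(96000² + 160000²) ≈ 1.8659e+05, ∠N ≈ 120.96°
|D| = √(1284² + 37520²) ≈ 37542, ∠D ≈ 88.04°
|G| = 1.8659e+05 / 37542 ≈ 4.9702
Gain = 20 log₁₀(4.9702) ≈ 13.93 dB
∠G = 120.96° − 88.04° = 32.92°

13.9 dB, 32.9°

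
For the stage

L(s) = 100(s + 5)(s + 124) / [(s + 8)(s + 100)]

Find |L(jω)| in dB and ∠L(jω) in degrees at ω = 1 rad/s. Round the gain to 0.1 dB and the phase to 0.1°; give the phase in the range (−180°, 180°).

37.9 dB, 4.1°

At s = jω = j1:
zero (s+5): 5 + j1 → |·| = √(5²+1²) = √26 ≈ 5.099, ∠ = arctan(1/5) ≈ 11.31°
zero (s+124): 124 + j1 → |·| = √(124²+1²) = √15377 ≈ 124, ∠ = arctan(1/124) ≈ 0.46°
pole (s+8): 8 + j1 → |·| = √(8²+1²) = √65 ≈ 8.0623, ∠ = arctan(1/8) ≈ 7.13°
pole (s+100): 100 + j1 → |·| = √(100²+1²) = √10001 ≈ 100, ∠ = arctan(1/100) ≈ 0.57°
|L| = 100 · 632.28 / 806.23 ≈ 78.424
Gain = 20 log₁₀(78.424) ≈ 37.89 dB
∠L = 11.77° − 7.70° = 4.07°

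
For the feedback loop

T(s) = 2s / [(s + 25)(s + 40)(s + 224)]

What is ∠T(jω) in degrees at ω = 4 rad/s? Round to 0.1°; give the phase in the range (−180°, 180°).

At s = jω = j4:
zero at origin: s = j4 → |·| = 4, ∠ = 90.00°
pole (s+25): 25 + j4 → |·| = √(25²+4²) = √641 ≈ 25.318, ∠ = arctan(4/25) ≈ 9.09°
pole (s+40): 40 + j4 → |·| = √(40²+4²) = √1616 ≈ 40.2, ∠ = arctan(4/40) ≈ 5.71°
pole (s+224): 224 + j4 → |·| = √(224²+4²) = √50192 ≈ 224.04, ∠ = arctan(4/224) ≈ 1.02°
∠T = 90.00° − 15.82° = 74.18°

74.2°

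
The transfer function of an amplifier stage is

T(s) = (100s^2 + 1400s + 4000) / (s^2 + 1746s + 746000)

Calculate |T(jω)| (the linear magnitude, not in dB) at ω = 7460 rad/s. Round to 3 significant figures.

98.6

Substitute s = j7460:
Numerator: 100(j7460)^2 + 1400(j7460) + 4000 = -5565156000 + j10444000
Denominator: (j7460)^2 + 1746(j7460) + 746000 = -54905600 + j13025160
|N| = √(5565156000² + 10444000²) ≈ 5.5652e+09, ∠N ≈ 179.89°
|D| = √(54905600² + 13025160²) ≈ 5.6429e+07, ∠D ≈ 166.65°
|T| = 5.5652e+09 / 5.6429e+07 ≈ 98.623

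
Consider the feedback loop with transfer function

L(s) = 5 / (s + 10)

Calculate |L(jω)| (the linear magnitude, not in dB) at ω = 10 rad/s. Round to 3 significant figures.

Substitute s = j10:
Numerator: 5 = 5 + j0
Denominator: (j10) + 10 = 10 + j10
|N| = √(5² + 0²) ≈ 5, ∠N ≈ 0.00°
|D| = √(10² + 10²) ≈ 14.142, ∠D ≈ 45.00°
|L| = 5 / 14.142 ≈ 0.35356

0.354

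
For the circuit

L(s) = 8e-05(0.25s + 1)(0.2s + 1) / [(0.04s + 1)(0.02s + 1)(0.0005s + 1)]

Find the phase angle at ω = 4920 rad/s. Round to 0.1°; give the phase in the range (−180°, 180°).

At ω = 4920 rad/s:
zero (1 + j4920·0.25) = 1 + j1230 → |·| ≈ 1230, ∠ ≈ 89.95°
zero (1 + j4920·0.2) = 1 + j984 → |·| ≈ 984, ∠ ≈ 89.94°
pole (1 + j4920·0.04) = 1 + j196.8 → |·| ≈ 196.8, ∠ ≈ 89.71°
pole (1 + j4920·0.02) = 1 + j98.4 → |·| ≈ 98.405, ∠ ≈ 89.42°
pole (1 + j4920·0.0005) = 1 + j2.46 → |·| ≈ 2.6555, ∠ ≈ 67.88°
∠L = (89.95° + 89.94°) − (89.71° + 89.42° + 67.88°) = -67.12°

-67.1°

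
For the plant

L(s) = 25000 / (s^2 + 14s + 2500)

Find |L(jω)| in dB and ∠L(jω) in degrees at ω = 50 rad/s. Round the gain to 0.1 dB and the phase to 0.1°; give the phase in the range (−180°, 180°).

At s = jω = j50:
quadratic: (j50)² + 14·j50 + 2500 = 0 + j700 → |·| ≈ 700, ∠ ≈ 90.00°
|L| = 25000 / 700 ≈ 35.714
Gain = 20 log₁₀(35.714) ≈ 31.06 dB
∠L = 0.00° − 90.00° = -90.00°

31.1 dB, -90.0°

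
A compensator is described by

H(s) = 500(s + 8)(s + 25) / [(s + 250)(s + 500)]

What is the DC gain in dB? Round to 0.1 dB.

H(0) = 500·8·25 / (250·500) = 0.8
20 log₁₀(0.8) ≈ -1.94 dB

-1.9 dB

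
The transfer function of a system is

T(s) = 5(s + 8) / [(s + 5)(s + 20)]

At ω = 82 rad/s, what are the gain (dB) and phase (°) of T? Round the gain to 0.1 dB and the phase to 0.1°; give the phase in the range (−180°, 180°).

At s = jω = j82:
zero (s+8): 8 + j82 → |·| = √(8²+82²) = √6788 ≈ 82.389, ∠ = arctan(82/8) ≈ 84.43°
pole (s+5): 5 + j82 → |·| = √(5²+82²) = √6749 ≈ 82.152, ∠ = arctan(82/5) ≈ 86.51°
pole (s+20): 20 + j82 → |·| = √(20²+82²) = √7124 ≈ 84.404, ∠ = arctan(82/20) ≈ 76.29°
|T| = 5 · 82.389 / 6934 ≈ 0.059409
Gain = 20 log₁₀(0.059409) ≈ -24.52 dB
∠T = 84.43° − 162.80° = -78.37°

-24.5 dB, -78.4°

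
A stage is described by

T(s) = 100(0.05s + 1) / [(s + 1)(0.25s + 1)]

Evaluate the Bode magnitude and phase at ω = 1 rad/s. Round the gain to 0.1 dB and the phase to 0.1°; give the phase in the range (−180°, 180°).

36.7 dB, -56.2°

At ω = 1 rad/s:
zero (1 + j1·0.05) = 1 + j0.05 → |·| ≈ 1.0012, ∠ ≈ 2.86°
pole (1 + j1·1) = 1 + j1 → |·| ≈ 1.4142, ∠ ≈ 45.00°
pole (1 + j1·0.25) = 1 + j0.25 → |·| ≈ 1.0308, ∠ ≈ 14.04°
|T| = 100 · 1.0012 / (1.4142 · 1.0308) ≈ 68.681
Gain = 20 log₁₀(68.681) ≈ 36.74 dB
∠T = (2.86°) − (45.00° + 14.04°) = -56.18°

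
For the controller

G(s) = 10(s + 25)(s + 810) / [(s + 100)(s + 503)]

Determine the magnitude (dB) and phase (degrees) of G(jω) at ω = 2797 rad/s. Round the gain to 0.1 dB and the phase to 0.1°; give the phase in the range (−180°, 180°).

At s = jω = j2797:
zero (s+25): 25 + j2797 → |·| = √(25²+2797²) = √7823834 ≈ 2797.1, ∠ = arctan(2797/25) ≈ 89.49°
zero (s+810): 810 + j2797 → |·| = √(810²+2797²) = √8479309 ≈ 2911.9, ∠ = arctan(2797/810) ≈ 73.85°
pole (s+100): 100 + j2797 → |·| = √(100²+2797²) = √7833209 ≈ 2798.8, ∠ = arctan(2797/100) ≈ 87.95°
pole (s+503): 503 + j2797 → |·| = √(503²+2797²) = √8076218 ≈ 2841.9, ∠ = arctan(2797/503) ≈ 79.81°
|G| = 10 · 8.1449e+06 / 7.9539e+06 ≈ 10.24
Gain = 20 log₁₀(10.24) ≈ 20.21 dB
∠G = 163.34° − 167.76° = -4.42°

20.2 dB, -4.4°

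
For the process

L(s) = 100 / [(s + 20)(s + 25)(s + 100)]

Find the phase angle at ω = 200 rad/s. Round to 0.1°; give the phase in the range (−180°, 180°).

129.4°

At s = jω = j200:
pole (s+20): 20 + j200 → |·| = √(20²+200²) = √40400 ≈ 201, ∠ = arctan(200/20) ≈ 84.29°
pole (s+25): 25 + j200 → |·| = √(25²+200²) = √40625 ≈ 201.56, ∠ = arctan(200/25) ≈ 82.87°
pole (s+100): 100 + j200 → |·| = √(100²+200²) = √50000 ≈ 223.61, ∠ = arctan(200/100) ≈ 63.43°
∠L = 0.00° − 230.59° = -230.59° ≡ 129.41° (principal value)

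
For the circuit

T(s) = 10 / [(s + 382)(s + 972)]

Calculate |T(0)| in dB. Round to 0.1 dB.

T(0) = 10 / (382·972) ≈ 2.6932e-05
20 log₁₀(2.6932e-05) ≈ -91.39 dB

-91.4 dB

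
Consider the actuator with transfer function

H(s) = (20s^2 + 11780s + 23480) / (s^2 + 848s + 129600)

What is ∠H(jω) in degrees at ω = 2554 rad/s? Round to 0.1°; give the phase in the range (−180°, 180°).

Substitute s = j2554:
Numerator: 20(j2554)^2 + 11780(j2554) + 23480 = -130434840 + j30086120
Denominator: (j2554)^2 + 848(j2554) + 129600 = -6393316 + j2165792
|N| = √(130434840² + 30086120²) ≈ 1.3386e+08, ∠N ≈ 167.01°
|D| = √(6393316² + 2165792²) ≈ 6.7502e+06, ∠D ≈ 161.29°
∠H = 167.01° − 161.29° = 5.72°

5.7°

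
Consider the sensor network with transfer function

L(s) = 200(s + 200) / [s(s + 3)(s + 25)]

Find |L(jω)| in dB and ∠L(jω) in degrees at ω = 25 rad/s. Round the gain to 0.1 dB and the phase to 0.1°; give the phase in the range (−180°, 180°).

At s = jω = j25:
zero (s+200): 200 + j25 → |·| = √(200²+25²) = √40625 ≈ 201.56, ∠ = arctan(25/200) ≈ 7.13°
pole (s+3): 3 + j25 → |·| = √(3²+25²) = √634 ≈ 25.179, ∠ = arctan(25/3) ≈ 83.16°
pole (s+25): 25 + j25 → |·| = √(25²+25²) = √1250 ≈ 35.355, ∠ = arctan(25/25) ≈ 45.00°
pole at origin: |s| = 25, ∠ = 90.00° (in denominator)
|L| = 200 · 201.56 / 22255 ≈ 1.8114
Gain = 20 log₁₀(1.8114) ≈ 5.16 dB
∠L = 7.13° − 218.16° = -211.03° ≡ 148.97° (principal value)

5.2 dB, 149.0°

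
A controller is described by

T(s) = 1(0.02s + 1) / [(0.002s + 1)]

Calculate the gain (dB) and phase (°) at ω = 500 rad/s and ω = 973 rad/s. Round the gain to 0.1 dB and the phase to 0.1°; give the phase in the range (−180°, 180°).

ω = 500: 17.0 dB, 39.3°; ω = 973: 19.0 dB, 24.3°

At ω = 500 rad/s:
zero (1 + j500·0.02) = 1 + j10 → |·| ≈ 10.05, ∠ ≈ 84.29°
pole (1 + j500·0.002) = 1 + j1 → |·| ≈ 1.4142, ∠ ≈ 45.00°
|T| = 1 · 10.05 / (1.4142) ≈ 7.1065
Gain = 20 log₁₀(7.1065) ≈ 17.03 dB
∠T = (84.29°) − (45.00°) = 39.29°

At ω = 973 rad/s:
zero (1 + j973·0.02) = 1 + j19.46 → |·| ≈ 19.486, ∠ ≈ 87.06°
pole (1 + j973·0.002) = 1 + j1.946 → |·| ≈ 2.1879, ∠ ≈ 62.80°
|T| = 1 · 19.486 / (2.1879) ≈ 8.9063
Gain = 20 log₁₀(8.9063) ≈ 18.99 dB
∠T = (87.06°) − (62.80°) = 24.26°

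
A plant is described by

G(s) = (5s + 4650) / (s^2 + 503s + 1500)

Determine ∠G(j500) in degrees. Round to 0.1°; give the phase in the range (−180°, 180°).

Substitute s = j500:
Numerator: 5(j500) + 4650 = 4650 + j2500
Denominator: (j500)^2 + 503(j500) + 1500 = -248500 + j251500
|N| = √(4650² + 2500²) ≈ 5279.4, ∠N ≈ 28.26°
|D| = √(248500² + 251500²) ≈ 3.5356e+05, ∠D ≈ 134.66°
∠G = 28.26° − 134.66° = -106.40°

-106.4°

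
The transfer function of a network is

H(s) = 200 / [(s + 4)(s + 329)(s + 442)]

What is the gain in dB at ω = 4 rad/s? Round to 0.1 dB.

At s = jω = j4:
pole (s+4): 4 + j4 → |·| = √(4²+4²) = √32 ≈ 5.6569, ∠ = arctan(4/4) ≈ 45.00°
pole (s+329): 329 + j4 → |·| = √(329²+4²) = √108257 ≈ 329.02, ∠ = arctan(4/329) ≈ 0.70°
pole (s+442): 442 + j4 → |·| = √(442²+4²) = √195380 ≈ 442.02, ∠ = arctan(4/442) ≈ 0.52°
|H| = 200 / 8.227e+05 ≈ 0.0002431
Gain = 20 log₁₀(0.0002431) ≈ -72.28 dB

-72.3 dB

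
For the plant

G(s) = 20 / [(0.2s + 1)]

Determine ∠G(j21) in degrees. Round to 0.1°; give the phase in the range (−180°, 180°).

-76.6°

At ω = 21 rad/s:
pole (1 + j21·0.2) = 1 + j4.2 → |·| ≈ 4.3174, ∠ ≈ 76.61°
∠G = (0°) − (76.61°) = -76.61°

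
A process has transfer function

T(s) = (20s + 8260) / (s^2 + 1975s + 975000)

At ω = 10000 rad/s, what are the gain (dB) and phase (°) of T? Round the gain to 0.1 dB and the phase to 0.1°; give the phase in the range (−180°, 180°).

-54.1 dB, -81.1°

Substitute s = j10000:
Numerator: 20(j10000) + 8260 = 8260 + j200000
Denominator: (j10000)^2 + 1975(j10000) + 975000 = -99025000 + j19750000
|N| = √(8260² + 200000²) ≈ 2.0017e+05, ∠N ≈ 87.64°
|D| = √(99025000² + 19750000²) ≈ 1.0098e+08, ∠D ≈ 168.72°
|T| = 2.0017e+05 / 1.0098e+08 ≈ 0.0019823
Gain = 20 log₁₀(0.0019823) ≈ -54.06 dB
∠T = 87.64° − 168.72° = -81.08°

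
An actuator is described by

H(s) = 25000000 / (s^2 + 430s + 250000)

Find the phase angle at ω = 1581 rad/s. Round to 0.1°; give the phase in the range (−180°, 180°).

-163.2°

At s = jω = j1581:
quadratic: (j1581)² + 430·j1581 + 250000 = -2249561 + j679830 → |·| ≈ 2.35e+06, ∠ ≈ 163.18°
∠H = 0.00° − 163.18° = -163.18°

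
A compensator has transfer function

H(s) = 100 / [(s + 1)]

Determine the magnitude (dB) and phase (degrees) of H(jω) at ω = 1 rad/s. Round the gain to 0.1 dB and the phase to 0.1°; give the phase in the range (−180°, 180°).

37.0 dB, -45.0°

At ω = 1 rad/s:
pole (1 + j1·1) = 1 + j1 → |·| ≈ 1.4142, ∠ ≈ 45.00°
|H| = 100 · 1 / (1.4142) ≈ 70.711
Gain = 20 log₁₀(70.711) ≈ 36.99 dB
∠H = (0°) − (45.00°) = -45.00°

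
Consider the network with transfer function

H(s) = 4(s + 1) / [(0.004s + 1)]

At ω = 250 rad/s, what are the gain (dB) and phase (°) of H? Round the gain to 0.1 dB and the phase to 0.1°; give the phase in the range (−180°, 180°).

57.0 dB, 44.8°

At ω = 250 rad/s:
zero (1 + j250·1) = 1 + j250 → |·| ≈ 250, ∠ ≈ 89.77°
pole (1 + j250·0.004) = 1 + j1 → |·| ≈ 1.4142, ∠ ≈ 45.00°
|H| = 4 · 250 / (1.4142) ≈ 707.11
Gain = 20 log₁₀(707.11) ≈ 56.99 dB
∠H = (89.77°) − (45.00°) = 44.77°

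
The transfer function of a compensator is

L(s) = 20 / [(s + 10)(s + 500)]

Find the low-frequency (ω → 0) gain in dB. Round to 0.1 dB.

-48.0 dB

L(0) = 20 / (10·500) = 0.004
20 log₁₀(0.004) ≈ -47.96 dB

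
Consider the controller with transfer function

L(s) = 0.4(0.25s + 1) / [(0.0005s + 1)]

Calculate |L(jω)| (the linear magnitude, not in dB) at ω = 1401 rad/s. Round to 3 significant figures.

115

At ω = 1401 rad/s:
zero (1 + j1401·0.25) = 1 + j350.25 → |·| ≈ 350.25, ∠ ≈ 89.84°
pole (1 + j1401·0.0005) = 1 + j0.7005 → |·| ≈ 1.2209, ∠ ≈ 35.01°
|L| = 0.4 · 350.25 / (1.2209) ≈ 114.75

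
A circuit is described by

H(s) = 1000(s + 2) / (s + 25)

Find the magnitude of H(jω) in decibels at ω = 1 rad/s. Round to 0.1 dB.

At s = jω = j1:
zero (s+2): 2 + j1 → |·| = √(2²+1²) = √5 ≈ 2.2361, ∠ = arctan(1/2) ≈ 26.57°
pole (s+25): 25 + j1 → |·| = √(25²+1²) = √626 ≈ 25.02, ∠ = arctan(1/25) ≈ 2.29°
|H| = 1000 · 2.2361 / 25.02 ≈ 89.373
Gain = 20 log₁₀(89.373) ≈ 39.02 dB

39.0 dB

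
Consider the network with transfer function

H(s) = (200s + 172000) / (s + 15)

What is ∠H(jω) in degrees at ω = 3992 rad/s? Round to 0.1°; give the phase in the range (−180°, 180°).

Substitute s = j3992:
Numerator: 200(j3992) + 172000 = 172000 + j798400
Denominator: (j3992) + 15 = 15 + j3992
|N| = √(172000² + 798400²) ≈ 8.1672e+05, ∠N ≈ 77.84°
|D| = √(15² + 3992²) ≈ 3992, ∠D ≈ 89.78°
∠H = 77.84° − 89.78° = -11.94°

-11.9°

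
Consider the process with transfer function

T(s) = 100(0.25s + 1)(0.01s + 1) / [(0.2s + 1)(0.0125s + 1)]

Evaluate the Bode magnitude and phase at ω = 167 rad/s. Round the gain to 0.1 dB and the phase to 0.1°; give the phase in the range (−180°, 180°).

40.4 dB, -5.0°

At ω = 167 rad/s:
zero (1 + j167·0.25) = 1 + j41.75 → |·| ≈ 41.762, ∠ ≈ 88.63°
zero (1 + j167·0.01) = 1 + j1.67 → |·| ≈ 1.9465, ∠ ≈ 59.09°
pole (1 + j167·0.2) = 1 + j33.4 → |·| ≈ 33.415, ∠ ≈ 88.29°
pole (1 + j167·0.0125) = 1 + j2.0875 → |·| ≈ 2.3147, ∠ ≈ 64.40°
|T| = 100 · 41.762 · 1.9465 / (33.415 · 2.3147) ≈ 105.1
Gain = 20 log₁₀(105.1) ≈ 40.43 dB
∠T = (88.63° + 59.09°) − (88.29° + 64.40°) = -4.97°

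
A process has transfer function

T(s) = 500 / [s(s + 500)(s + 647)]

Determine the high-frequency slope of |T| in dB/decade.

Each pole contributes −20 dB/decade at high frequency; each zero contributes +20 dB/decade.
Net: 0 zero(s) − 3 pole(s) → -60 dB/decade.

-60 dB/decade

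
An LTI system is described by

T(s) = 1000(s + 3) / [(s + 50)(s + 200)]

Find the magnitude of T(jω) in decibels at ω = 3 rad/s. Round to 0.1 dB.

-7.5 dB

At s = jω = j3:
zero (s+3): 3 + j3 → |·| = √(3²+3²) = √18 ≈ 4.2426, ∠ = arctan(3/3) ≈ 45.00°
pole (s+50): 50 + j3 → |·| = √(50²+3²) = √2509 ≈ 50.09, ∠ = arctan(3/50) ≈ 3.43°
pole (s+200): 200 + j3 → |·| = √(200²+3²) = √40009 ≈ 200.02, ∠ = arctan(3/200) ≈ 0.86°
|T| = 1000 · 4.2426 / 10019 ≈ 0.42346
Gain = 20 log₁₀(0.42346) ≈ -7.46 dB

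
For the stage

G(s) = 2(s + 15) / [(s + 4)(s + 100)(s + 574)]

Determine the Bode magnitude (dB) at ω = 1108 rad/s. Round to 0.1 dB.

At s = jω = j1108:
zero (s+15): 15 + j1108 → |·| = √(15²+1108²) = √1227889 ≈ 1108.1, ∠ = arctan(1108/15) ≈ 89.22°
pole (s+4): 4 + j1108 → |·| = √(4²+1108²) = √1227680 ≈ 1108, ∠ = arctan(1108/4) ≈ 89.79°
pole (s+100): 100 + j1108 → |·| = √(100²+1108²) = √1237664 ≈ 1112.5, ∠ = arctan(1108/100) ≈ 84.84°
pole (s+574): 574 + j1108 → |·| = √(574²+1108²) = √1557140 ≈ 1247.9, ∠ = arctan(1108/574) ≈ 62.61°
|G| = 2 · 1108.1 / 1.5382e+09 ≈ 1.4408e-06
Gain = 20 log₁₀(1.4408e-06) ≈ -116.83 dB

-116.8 dB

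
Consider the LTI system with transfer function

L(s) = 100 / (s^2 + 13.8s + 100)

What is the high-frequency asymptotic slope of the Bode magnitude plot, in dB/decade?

-40 dB/decade

Each pole contributes −20 dB/decade at high frequency; each zero contributes +20 dB/decade.
Net: 0 zero(s) − 2 pole(s) → -40 dB/decade.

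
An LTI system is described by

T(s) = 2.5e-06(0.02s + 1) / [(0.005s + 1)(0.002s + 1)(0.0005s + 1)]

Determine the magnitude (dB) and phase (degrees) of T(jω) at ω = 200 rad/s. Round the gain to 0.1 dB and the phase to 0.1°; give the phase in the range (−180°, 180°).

-103.4 dB, 3.5°

At ω = 200 rad/s:
zero (1 + j200·0.02) = 1 + j4 → |·| ≈ 4.1231, ∠ ≈ 75.96°
pole (1 + j200·0.005) = 1 + j1 → |·| ≈ 1.4142, ∠ ≈ 45.00°
pole (1 + j200·0.002) = 1 + j0.4 → |·| ≈ 1.077, ∠ ≈ 21.80°
pole (1 + j200·0.0005) = 1 + j0.1 → |·| ≈ 1.005, ∠ ≈ 5.71°
|T| = 2.5e-06 · 4.1231 / (1.4142 · 1.077 · 1.005) ≈ 6.734e-06
Gain = 20 log₁₀(6.734e-06) ≈ -103.43 dB
∠T = (75.96°) − (45.00° + 21.80° + 5.71°) = 3.45°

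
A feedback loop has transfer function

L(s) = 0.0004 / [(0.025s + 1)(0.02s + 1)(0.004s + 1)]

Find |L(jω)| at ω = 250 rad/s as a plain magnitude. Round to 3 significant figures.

At ω = 250 rad/s:
pole (1 + j250·0.025) = 1 + j6.25 → |·| ≈ 6.3295, ∠ ≈ 80.91°
pole (1 + j250·0.02) = 1 + j5 → |·| ≈ 5.099, ∠ ≈ 78.69°
pole (1 + j250·0.004) = 1 + j1 → |·| ≈ 1.4142, ∠ ≈ 45.00°
|L| = 0.0004 · 1 / (6.3295 · 5.099 · 1.4142) ≈ 8.7638e-06

8.76e-06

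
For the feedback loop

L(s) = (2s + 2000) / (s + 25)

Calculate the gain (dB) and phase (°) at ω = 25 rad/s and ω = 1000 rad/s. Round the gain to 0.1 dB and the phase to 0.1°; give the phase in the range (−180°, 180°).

ω = 25: 35.1 dB, -43.6°; ω = 1000: 9.0 dB, -43.6°

Substitute s = j25:
Numerator: 2(j25) + 2000 = 2000 + j50
Denominator: (j25) + 25 = 25 + j25
|N| = √(2000² + 50²) ≈ 2000.6, ∠N ≈ 1.43°
|D| = √(25² + 25²) ≈ 35.355, ∠D ≈ 45.00°
|L| = 2000.6 / 35.355 ≈ 56.586
Gain = 20 log₁₀(56.586) ≈ 35.05 dB
∠L = 1.43° − 45.00° = -43.57°

Substitute s = j1000:
Numerator: 2(j1000) + 2000 = 2000 + j2000
Denominator: (j1000) + 25 = 25 + j1000
|N| = √(2000² + 2000²) ≈ 2828.4, ∠N ≈ 45.00°
|D| = √(25² + 1000²) ≈ 1000.3, ∠D ≈ 88.57°
|L| = 2828.4 / 1000.3 ≈ 2.8276
Gain = 20 log₁₀(2.8276) ≈ 9.03 dB
∠L = 45.00° − 88.57° = -43.57°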